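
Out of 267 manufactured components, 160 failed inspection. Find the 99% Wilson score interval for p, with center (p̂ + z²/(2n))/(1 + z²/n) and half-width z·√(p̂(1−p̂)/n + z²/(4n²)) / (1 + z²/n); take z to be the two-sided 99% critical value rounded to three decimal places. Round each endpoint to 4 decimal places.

Here p̂ = 160/267 = 0.59925 and z = 2.576 (z² = 6.635776).
Denominator 1 + z²/n = 1 + 6.635776/267 = 1.024853.
Center = (0.59925 + 0.012427)/1.024853 = 0.59684.
Radicand: p̂(1−p̂)/n + z²/(4n²) = 0.000899435 + 0.000023271 = 0.000922706.
Half-width = 2.576·√0.000922706/1.024853 = 0.07635.
Interval: 0.59684 ± 0.07635 → (0.5205, 0.6732).

(0.5205, 0.6732)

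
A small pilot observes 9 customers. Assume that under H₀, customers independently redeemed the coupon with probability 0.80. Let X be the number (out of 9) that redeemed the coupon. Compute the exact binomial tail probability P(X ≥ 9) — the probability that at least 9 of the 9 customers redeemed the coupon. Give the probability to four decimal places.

X ~ Binomial(n=9, p=0.80).
P(X ≥ 9) = C(9,9)·0.80^9·0.20^0.
= 0.134218 = 0.1342.

P = 0.1342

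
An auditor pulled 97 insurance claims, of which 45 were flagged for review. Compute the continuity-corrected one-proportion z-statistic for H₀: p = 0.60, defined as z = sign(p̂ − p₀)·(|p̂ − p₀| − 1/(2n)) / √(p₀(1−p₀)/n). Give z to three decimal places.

p̂ = 45/97 = 0.46392. p̂ − p₀ = -0.136082.
Continuity correction 1/(2n) = 1/194 = 0.005155.
Corrected numerator: |-0.136082| − 0.005155 = 0.130927.
Under H₀, SE = √(p₀(1−p₀)/n) = √(0.60·0.40/97) = √0.002474227 = 0.049742.
z = (−)0.130927/0.049742 = -2.632.

z = -2.632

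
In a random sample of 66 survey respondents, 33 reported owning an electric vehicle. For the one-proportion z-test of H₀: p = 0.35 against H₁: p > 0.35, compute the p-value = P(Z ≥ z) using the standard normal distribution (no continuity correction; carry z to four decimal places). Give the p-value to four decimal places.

Sample proportion p̂ = 33/66 = 0.50000.
Null standard error: √(0.35·0.65/66) = √0.003446970 = 0.058711.
Test statistic (full precision, shown to 4 dp): z = (33/66 − 0.35)/SE₀ ≈ 2.5549.
From the standard normal, P(Z ≥ z) = 0.0053.

p-value = 0.0053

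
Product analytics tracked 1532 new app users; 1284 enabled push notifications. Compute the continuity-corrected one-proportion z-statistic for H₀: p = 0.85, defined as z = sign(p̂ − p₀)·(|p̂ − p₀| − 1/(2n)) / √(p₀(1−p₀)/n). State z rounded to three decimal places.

z = -1.266

p̂ = 1284/1532 = 0.83812. p̂ − p₀ = -0.011880.
Continuity correction 1/(2n) = 1/3064 = 0.000326.
Corrected numerator: |-0.011880| − 0.000326 = 0.011554.
SE₀ = √(0.85·0.15/1532) = 0.009123.
z = (−)0.011554/0.009123 = -1.266.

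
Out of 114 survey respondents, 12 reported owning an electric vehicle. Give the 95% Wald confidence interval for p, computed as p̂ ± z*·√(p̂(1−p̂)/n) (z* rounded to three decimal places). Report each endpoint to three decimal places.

(0.049, 0.162)

Sample proportion p̂ = 12/114 = 0.10526.
SE(p̂) = √(0.10526·0.89474/114) = 0.028743.
For 95% confidence, z* = 1.960.
Margin of error: 1.960 × 0.028743 = 0.05634.
So the interval runs from 0.049 to 0.162.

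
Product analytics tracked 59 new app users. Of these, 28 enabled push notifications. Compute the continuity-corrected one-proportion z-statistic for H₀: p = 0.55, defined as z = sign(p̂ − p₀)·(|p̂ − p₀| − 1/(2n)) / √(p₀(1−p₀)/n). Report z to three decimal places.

p̂ = 28/59 = 0.47458. p̂ − p₀ = -0.075424.
1/(2n) = 0.008475.
Corrected numerator: |-0.075424| − 0.008475 = 0.066949.
SE₀ = √(0.55·0.45/59) = 0.064768.
z = −0.066949/0.064768 = -1.034.

z = -1.034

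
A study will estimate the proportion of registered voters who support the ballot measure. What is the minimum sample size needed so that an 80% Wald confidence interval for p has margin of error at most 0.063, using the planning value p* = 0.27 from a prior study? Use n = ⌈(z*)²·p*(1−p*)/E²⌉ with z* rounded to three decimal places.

n = 82

The 80% critical value is z* = 1.282.
p*(1−p*) = 0.27·0.73 = 0.1971.
Required n before rounding: 1.643524 × 0.1971 / 0.063² = 81.617.
Rounding up, n = 82.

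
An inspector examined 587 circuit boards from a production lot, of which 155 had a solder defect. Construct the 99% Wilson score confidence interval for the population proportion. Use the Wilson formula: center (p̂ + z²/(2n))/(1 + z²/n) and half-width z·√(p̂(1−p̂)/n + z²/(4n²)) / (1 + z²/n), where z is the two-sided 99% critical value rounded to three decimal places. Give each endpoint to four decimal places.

(0.2200, 0.3134)

p̂ = 155/587 = 0.26405; z = 2.576, so z² = 6.635776.
1 + z²/n = 1.011305.
Center = (0.26405 + 0.005652)/1.011305 = 0.26669.
Radicand: p̂(1−p̂)/n + z²/(4n²) = 0.000331056 + 0.000004815 = 0.000335871.
Half-width = z·√(radicand)/denom = 2.576·0.018327/1.011305 = 0.04668.
CI: 0.26669 ± 0.04668 = (0.2200, 0.3134).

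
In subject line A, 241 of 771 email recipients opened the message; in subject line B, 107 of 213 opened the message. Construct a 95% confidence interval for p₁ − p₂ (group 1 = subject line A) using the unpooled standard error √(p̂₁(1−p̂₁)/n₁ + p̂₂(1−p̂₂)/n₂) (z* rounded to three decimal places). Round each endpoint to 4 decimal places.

(-0.2645, -0.1151)

p̂₁ = 241/771 = 0.31258, p̂₂ = 107/213 = 0.50235; p̂₁ − p̂₂ = -0.18977.
Unpooled SE = √(p̂₁(1−p̂₁)/n₁ + p̂₂(1−p̂₂)/n₂) = √(0.000278695 + 0.001173683) = 0.038110.
The 95% critical value is z* = 1.960. Margin = 1.960·0.038110 = 0.07470.
Interval: -0.18977 ± 0.07470 → (-0.2645, -0.1151).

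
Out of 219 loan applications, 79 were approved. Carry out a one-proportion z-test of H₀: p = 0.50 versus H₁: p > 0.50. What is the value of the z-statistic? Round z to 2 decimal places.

z = -4.12

Sample proportion p̂ = 79/219 = 0.36073.
Under H₀, SE = √(p₀(1−p₀)/n) = √(0.50·0.50/219) = √0.001141553 = 0.033787.
z = (p̂ − p₀)/SE = (0.36073 − 0.50)/0.033787 = -4.12.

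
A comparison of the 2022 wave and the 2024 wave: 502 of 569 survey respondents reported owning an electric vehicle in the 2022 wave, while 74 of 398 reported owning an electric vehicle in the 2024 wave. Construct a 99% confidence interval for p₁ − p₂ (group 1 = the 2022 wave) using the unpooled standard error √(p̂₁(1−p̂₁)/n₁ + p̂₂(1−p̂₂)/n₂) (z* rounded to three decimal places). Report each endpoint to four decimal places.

(0.6352, 0.7574)

p̂₁ = 502/569 = 0.88225, p̂₂ = 74/398 = 0.18593; p̂₁ − p̂₂ = 0.69632.
Unpooled SE = √(p̂₁(1−p̂₁)/n₁ + p̂₂(1−p̂₂)/n₂) = √(0.000182575 + 0.000380301) = 0.023725.
For 99% confidence, z* = 2.576. Margin of error = 0.06112.
Interval: 0.69632 ± 0.06112 → (0.6352, 0.7574).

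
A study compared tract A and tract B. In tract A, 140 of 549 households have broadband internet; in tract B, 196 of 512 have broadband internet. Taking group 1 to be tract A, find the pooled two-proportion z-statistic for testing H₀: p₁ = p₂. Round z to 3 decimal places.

z = -4.472

Sample proportions: p̂₁ = 140/549 = 0.25501 and p̂₂ = 196/512 = 0.38281.
Pooling: p̂ = 336/1061 = 0.31668.
SE = √[p̂(1−p̂)(1/n₁+1/n₂)] = √[0.31668·0.68332·(1/549+1/512)] ≈ 0.028580.
z = -0.12780/0.028580 = -4.472.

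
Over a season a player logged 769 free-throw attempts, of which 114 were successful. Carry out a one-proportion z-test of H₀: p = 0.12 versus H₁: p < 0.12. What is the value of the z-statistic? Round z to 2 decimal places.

With x = 114 successes in n = 769, p̂ = 0.14824.
Under H₀, SE = √(p₀(1−p₀)/n) = √(0.12·0.88/769) = √0.000137321 = 0.011718.
Test statistic: z = 0.02824/0.011718 = 2.41.

z = 2.41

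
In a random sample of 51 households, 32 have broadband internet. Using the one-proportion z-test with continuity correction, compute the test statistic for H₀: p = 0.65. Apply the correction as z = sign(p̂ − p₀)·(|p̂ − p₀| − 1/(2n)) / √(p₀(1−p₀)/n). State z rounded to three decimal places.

With x = 32 successes in n = 51, p̂ = 0.62745. p̂ − p₀ = -0.022549.
Continuity correction 1/(2n) = 1/102 = 0.009804.
Corrected numerator: |-0.022549| − 0.009804 = 0.012745.
Under H₀, SE = √(p₀(1−p₀)/n) = √(0.65·0.35/51) = √0.004460784 = 0.066789.
z = (−)0.012745/0.066789 = -0.191.

z = -0.191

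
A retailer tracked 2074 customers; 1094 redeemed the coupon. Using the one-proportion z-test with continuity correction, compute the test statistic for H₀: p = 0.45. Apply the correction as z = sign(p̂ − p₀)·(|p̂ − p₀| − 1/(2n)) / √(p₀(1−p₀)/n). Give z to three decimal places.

z = 7.071

With x = 1094 successes in n = 2074, p̂ = 0.52748. p̂ − p₀ = 0.077483.
1/(2n) = 0.000241.
Corrected numerator: |0.077483| − 0.000241 = 0.077242.
Null standard error: √(0.45·0.55/2074) = √0.000119335 = 0.010924.
z = (+)0.077242/0.010924 = 7.071.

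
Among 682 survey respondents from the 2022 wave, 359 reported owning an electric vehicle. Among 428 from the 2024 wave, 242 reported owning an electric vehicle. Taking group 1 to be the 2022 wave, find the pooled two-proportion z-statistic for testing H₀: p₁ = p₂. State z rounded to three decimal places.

z = -1.270

p̂₁ = 359/682 = 0.52639, p̂₂ = 242/428 = 0.56542.
Pooled p̂ = (359+242)/(682+428) = 601/1110 = 0.54144.
Pooled SE = √[0.2482826·0.00380272] ≈ 0.030727.
z = (p̂₁ − p̂₂)/SE = (0.52639 − 0.56542)/0.030727 = -0.03903/0.030727 = -1.270.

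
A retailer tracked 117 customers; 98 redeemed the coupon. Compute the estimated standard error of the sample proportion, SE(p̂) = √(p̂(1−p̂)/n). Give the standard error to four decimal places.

SE = 0.0341

With x = 98 successes in n = 117, p̂ = 0.83761.
p̂(1−p̂) = 0.83761·0.16239 = 0.136019.
SE = √(0.136019/117) = 0.0341.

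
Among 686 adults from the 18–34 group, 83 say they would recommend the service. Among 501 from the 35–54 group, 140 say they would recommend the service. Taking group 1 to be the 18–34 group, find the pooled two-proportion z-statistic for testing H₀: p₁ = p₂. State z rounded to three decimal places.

z = -6.903

p̂₁ = 83/686 = 0.12099, p̂₂ = 140/501 = 0.27944.
Pooled p̂ = (83+140)/(686+501) = 223/1187 = 0.18787.
Pooled SE = √[0.1525740·0.00345373] ≈ 0.022955.
z = -0.15845/0.022955 = -6.903.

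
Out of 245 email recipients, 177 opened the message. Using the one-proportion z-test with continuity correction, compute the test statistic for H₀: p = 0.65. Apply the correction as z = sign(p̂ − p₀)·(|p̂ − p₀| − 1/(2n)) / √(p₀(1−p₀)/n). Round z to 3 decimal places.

z = 2.311

With x = 177 successes in n = 245, p̂ = 0.72245. p̂ − p₀ = 0.072449.
1/(2n) = 0.002041.
Corrected numerator: |0.072449| − 0.002041 = 0.070408.
SE₀ = √(0.65·0.35/245) = 0.030472.
z = (+)0.070408/0.030472 = 2.311.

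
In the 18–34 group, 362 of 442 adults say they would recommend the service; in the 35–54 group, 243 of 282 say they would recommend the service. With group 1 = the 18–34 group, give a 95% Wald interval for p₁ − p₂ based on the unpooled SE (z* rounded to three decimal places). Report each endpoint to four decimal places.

(-0.0967, 0.0113)

p̂₁ = 362/442 = 0.81900, p̂₂ = 243/282 = 0.86170; p̂₁ − p̂₂ = -0.04270.
Unpooled SE = √(p̂₁(1−p̂₁)/n₁ + p̂₂(1−p̂₂)/n₂) = √(0.000335376 + 0.000422594) = 0.027531.
For 95% confidence, z* = 1.960. Margin = 1.960·0.027531 = 0.05396.
Interval: -0.04270 ± 0.05396 → (-0.0967, 0.0113).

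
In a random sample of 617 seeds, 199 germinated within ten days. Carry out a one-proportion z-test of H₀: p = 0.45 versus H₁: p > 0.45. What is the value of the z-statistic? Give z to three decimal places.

With x = 199 successes in n = 617, p̂ = 0.32253.
Null standard error: √(0.45·0.55/617) = √0.000401135 = 0.020028.
z = (0.32253 − 0.45)/0.020028 = -0.12747/0.020028 = -6.365.

z = -6.365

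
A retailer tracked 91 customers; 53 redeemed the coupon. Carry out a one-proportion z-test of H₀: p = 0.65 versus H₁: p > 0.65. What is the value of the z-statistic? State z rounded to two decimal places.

The sample proportion is 53/91 = 0.58242.
Null standard error: √(0.65·0.35/91) = √0.002500000 = 0.050000.
z = (p̂ − p₀)/SE = (0.58242 − 0.65)/0.050000 = -1.35.

z = -1.35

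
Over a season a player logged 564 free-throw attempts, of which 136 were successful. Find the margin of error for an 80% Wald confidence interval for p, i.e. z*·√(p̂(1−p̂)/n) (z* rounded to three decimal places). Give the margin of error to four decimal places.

The sample proportion is 136/564 = 0.24113.
Standard error of p̂: √(0.182989/564) = √0.000324448 = 0.018012.
The 80% critical value is z* = 1.282.
ME = 1.282·0.018012 = 0.0231.

ME = 0.0231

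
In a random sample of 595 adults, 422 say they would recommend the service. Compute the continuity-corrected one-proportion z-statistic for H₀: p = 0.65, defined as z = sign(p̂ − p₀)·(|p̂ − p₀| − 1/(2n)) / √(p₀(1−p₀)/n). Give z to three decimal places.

z = 2.987

p̂ = 422/595 = 0.70924. p̂ − p₀ = 0.059244.
Continuity correction 1/(2n) = 1/1190 = 0.000840.
Corrected numerator: |0.059244| − 0.000840 = 0.058404.
SE₀ = √(0.65·0.35/595) = 0.019554.
z = +0.058404/0.019554 = 2.987.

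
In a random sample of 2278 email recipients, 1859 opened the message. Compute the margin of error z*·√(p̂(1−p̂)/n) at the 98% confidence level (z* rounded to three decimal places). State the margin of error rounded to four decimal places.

p̂ = 1859/2278 = 0.81607.
Standard error of p̂: √(0.150102/2278) = √0.000065892 = 0.008117.
For 98% confidence, z* = 2.326.
So ME = 0.0189.

ME = 0.0189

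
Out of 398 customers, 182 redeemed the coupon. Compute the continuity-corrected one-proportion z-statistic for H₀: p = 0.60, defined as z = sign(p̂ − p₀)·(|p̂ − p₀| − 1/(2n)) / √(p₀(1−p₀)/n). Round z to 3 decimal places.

Sample proportion p̂ = 182/398 = 0.45729. p̂ − p₀ = -0.142714.
1/(2n) = 0.001256.
Corrected numerator: |-0.142714| − 0.001256 = 0.141458.
Under H₀, SE = √(p₀(1−p₀)/n) = √(0.60·0.40/398) = √0.000603015 = 0.024556.
z = (−)0.141458/0.024556 = -5.761.

z = -5.761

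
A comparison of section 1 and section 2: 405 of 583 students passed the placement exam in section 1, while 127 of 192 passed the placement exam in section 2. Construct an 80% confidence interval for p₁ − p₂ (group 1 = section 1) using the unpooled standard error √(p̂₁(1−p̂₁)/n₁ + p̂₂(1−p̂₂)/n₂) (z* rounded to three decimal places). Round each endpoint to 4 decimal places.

(-0.0169, 0.0834)

p̂₁ = 0.69468, p̂₂ = 0.66146, so the observed difference is 0.03322.
Unpooled SE = √(p̂₁(1−p̂₁)/n₁ + p̂₂(1−p̂₂)/n₂) = √(0.000363806 + 0.001166308) = 0.039117.
The 80% critical value is z* = 1.282. Margin = 1.282·0.039117 = 0.05015.
So the interval runs from -0.0169 to 0.0834.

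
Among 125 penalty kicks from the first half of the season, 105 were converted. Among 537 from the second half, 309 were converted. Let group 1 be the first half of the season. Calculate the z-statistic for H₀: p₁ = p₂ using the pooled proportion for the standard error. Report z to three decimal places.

Sample proportions: p̂₁ = 105/125 = 0.84000 and p̂₂ = 309/537 = 0.57542.
Pooling: p̂ = 414/662 = 0.62538.
SE = √[p̂(1−p̂)(1/n₁+1/n₂)] = √[0.62538·0.37462·(1/125+1/537)] ≈ 0.048068.
z = 0.26458/0.048068 = 5.504.

z = 5.504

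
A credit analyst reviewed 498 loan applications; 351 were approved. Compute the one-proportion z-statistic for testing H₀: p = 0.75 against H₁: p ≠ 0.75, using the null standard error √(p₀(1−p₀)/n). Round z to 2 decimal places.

z = -2.33

p̂ = 351/498 = 0.70482.
Under H₀, SE = √(p₀(1−p₀)/n) = √(0.75·0.25/498) = √0.000376506 = 0.019404.
Test statistic: z = -0.04518/0.019404 = -2.33.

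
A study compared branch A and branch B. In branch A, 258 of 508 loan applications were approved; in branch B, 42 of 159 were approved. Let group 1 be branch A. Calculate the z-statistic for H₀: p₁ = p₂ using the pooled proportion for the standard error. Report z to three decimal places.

z = 5.391

p̂₁ = 258/508 = 0.50787, p̂₂ = 42/159 = 0.26415.
Pooling: p̂ = 300/667 = 0.44978.
SE = √[p̂(1−p̂)(1/n₁+1/n₂)] = √[0.44978·0.55022·(1/508+1/159)] ≈ 0.045206.
z = 0.24372/0.045206 = 5.391.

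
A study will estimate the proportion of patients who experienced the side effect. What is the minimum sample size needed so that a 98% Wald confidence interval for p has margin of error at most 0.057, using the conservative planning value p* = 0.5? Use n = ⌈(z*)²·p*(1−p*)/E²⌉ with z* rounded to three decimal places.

For 98% confidence, z* = 2.326.
p*(1−p*) = 0.2500.
(z*)²·p*(1−p*)/E² = 5.410276·0.2500/0.003249 = 416.303.
⌈416.303⌉ = 417.

n = 417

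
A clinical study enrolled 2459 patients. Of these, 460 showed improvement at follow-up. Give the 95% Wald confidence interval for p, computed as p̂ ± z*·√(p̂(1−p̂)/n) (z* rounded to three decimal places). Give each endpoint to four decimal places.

(0.1717, 0.2025)

With x = 460 successes in n = 2459, p̂ = 0.18707.
Standard error of p̂: √(0.152074/2459) = √0.000061844 = 0.007864.
z* = 1.960 at the 95% level.
Margin of error: 1.960 × 0.007864 = 0.01541.
CI: 0.18707 ± 0.01541 = (0.1717, 0.2025).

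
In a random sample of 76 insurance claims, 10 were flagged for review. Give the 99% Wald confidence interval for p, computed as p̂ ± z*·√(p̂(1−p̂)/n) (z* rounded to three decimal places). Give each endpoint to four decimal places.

(0.0317, 0.2315)

p̂ = 10/76 = 0.13158.
SE = √(p̂(1−p̂)/n) = √(0.114266/76) = 0.038775.
For 99% confidence, z* = 2.576.
Margin = 2.576·0.038775 = 0.09988.
Interval: 0.13158 ± 0.09988 → (0.0317, 0.2315).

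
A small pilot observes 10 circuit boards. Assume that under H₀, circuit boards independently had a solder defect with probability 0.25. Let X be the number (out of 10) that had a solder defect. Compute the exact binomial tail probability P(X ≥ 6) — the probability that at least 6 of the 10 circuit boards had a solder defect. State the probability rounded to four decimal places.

P = 0.0197

X ~ Binomial(n=10, p=0.25).
P(X ≥ 6) = Σ_{j=6}^{10} C(10,j)·0.25^j·0.75^{10−j}.
= 0.016222 + 0.003090 + 0.000386 + 0.000029 + 0.000001 = 0.0197.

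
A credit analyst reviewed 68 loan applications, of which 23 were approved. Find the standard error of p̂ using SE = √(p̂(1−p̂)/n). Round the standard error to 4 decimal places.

The sample proportion is 23/68 = 0.33824.
p̂(1−p̂) = 0.33824·0.66176 = 0.223834.
SE = √(0.223834/68) = 0.0574.

SE = 0.0574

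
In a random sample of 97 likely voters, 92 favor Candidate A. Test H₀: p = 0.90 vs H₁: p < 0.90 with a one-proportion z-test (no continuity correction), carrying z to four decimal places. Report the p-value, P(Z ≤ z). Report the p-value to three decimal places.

The sample proportion is 92/97 = 0.94845.
Under H₀, SE = √(p₀(1−p₀)/n) = √(0.90·0.10/97) = √0.000927835 = 0.030460.
z = (p̂ − p₀)/SE = (92/97 − 0.90)/0.030460 ≈ 1.5907.
From the standard normal, P(Z ≤ z) = 0.944.

p-value = 0.944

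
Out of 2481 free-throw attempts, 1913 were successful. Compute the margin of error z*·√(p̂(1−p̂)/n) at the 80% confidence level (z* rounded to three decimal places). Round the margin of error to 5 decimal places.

The sample proportion is 1913/2481 = 0.77106.
SE(p̂) = √(0.77106·0.22894/2481) = 0.008435.
The 80% critical value is z* = 1.282.
Margin of error = z*·SE = 1.282 × 0.008435 = 0.01081.

ME = 0.01081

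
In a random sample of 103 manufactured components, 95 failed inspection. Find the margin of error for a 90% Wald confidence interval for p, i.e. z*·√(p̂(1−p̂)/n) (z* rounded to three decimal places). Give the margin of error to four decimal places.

With x = 95 successes in n = 103, p̂ = 0.92233.
SE(p̂) = √(0.92233·0.07767/103) = 0.026372.
For 90% confidence, z* = 1.645.
So ME = 0.0434.

ME = 0.0434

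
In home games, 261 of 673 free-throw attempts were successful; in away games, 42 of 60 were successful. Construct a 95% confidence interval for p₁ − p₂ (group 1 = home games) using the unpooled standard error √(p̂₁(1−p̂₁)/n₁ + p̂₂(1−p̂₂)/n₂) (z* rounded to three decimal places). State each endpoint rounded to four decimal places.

(-0.4338, -0.1905)

p̂₁ = 0.38782, p̂₂ = 0.70000, so the observed difference is -0.31218.
SE = √(0.000352771 + 0.003500000) = √0.003852771 = 0.062071.
For 95% confidence, z* = 1.960. Margin of error = 0.12166.
So the interval runs from -0.4338 to -0.1905.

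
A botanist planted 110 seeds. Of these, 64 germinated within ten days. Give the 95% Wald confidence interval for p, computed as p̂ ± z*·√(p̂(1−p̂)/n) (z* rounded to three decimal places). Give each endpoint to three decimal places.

(0.490, 0.674)

p̂ = 64/110 = 0.58182.
SE = √(p̂(1−p̂)/n) = √(0.243306/110) = 0.047031.
The 95% critical value is z* = 1.960.
Margin of error: 1.960 × 0.047031 = 0.09218.
Interval: 0.58182 ± 0.09218 → (0.490, 0.674).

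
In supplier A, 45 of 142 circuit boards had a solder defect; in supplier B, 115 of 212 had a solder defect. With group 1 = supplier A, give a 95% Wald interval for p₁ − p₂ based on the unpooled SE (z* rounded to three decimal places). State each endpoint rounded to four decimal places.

(-0.3273, -0.1238)

p̂₁ = 0.31690, p̂₂ = 0.54245, so the observed difference is -0.22555.
SE = √(0.001524471 + 0.001170744) = √0.002695215 = 0.051915.
The 95% critical value is z* = 1.960. Margin = 1.960·0.051915 = 0.10175.
So the interval runs from -0.3273 to -0.1238.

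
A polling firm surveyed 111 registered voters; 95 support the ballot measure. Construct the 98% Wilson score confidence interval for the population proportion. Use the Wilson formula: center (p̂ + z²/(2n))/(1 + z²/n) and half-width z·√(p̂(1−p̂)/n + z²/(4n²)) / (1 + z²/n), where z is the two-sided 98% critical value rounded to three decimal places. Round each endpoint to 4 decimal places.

p̂ = 95/111 = 0.85586; z = 2.326, so z² = 5.410276.
1 + z²/n = 1.048741.
Adjusted center: (0.85586 + z²/(2n))/1.048741 = 0.83932.
Radicand: p̂(1−p̂)/n + z²/(4n²) = 0.001111411 + 0.000109778 = 0.001221189.
Half-width = 2.326·√0.001221189/1.048741 = 0.07751.
CI: 0.83932 ± 0.07751 = (0.7618, 0.9168).

(0.7618, 0.9168)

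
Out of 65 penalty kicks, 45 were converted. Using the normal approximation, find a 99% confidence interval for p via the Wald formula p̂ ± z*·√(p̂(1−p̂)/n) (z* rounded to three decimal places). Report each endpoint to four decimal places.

(0.5448, 0.8398)

p̂ = 45/65 = 0.69231.
SE = √(p̂(1−p̂)/n) = √(0.213018/65) = 0.057247.
For 99% confidence, z* = 2.576.
Margin of error: 2.576 × 0.057247 = 0.14747.
So the interval runs from 0.5448 to 0.8398.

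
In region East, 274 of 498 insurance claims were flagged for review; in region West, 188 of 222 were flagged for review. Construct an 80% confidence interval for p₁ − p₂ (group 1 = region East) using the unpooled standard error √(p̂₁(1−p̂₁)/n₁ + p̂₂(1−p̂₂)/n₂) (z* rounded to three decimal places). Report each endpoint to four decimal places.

p̂₁ = 274/498 = 0.55020, p̂₂ = 188/222 = 0.84685; p̂₁ − p̂₂ = -0.29665.
SE = √(0.000496948 + 0.000584222) = √0.001081170 = 0.032881.
For 80% confidence, z* = 1.282. Margin of error = 0.04215.
CI: -0.29665 ± 0.04215 = (-0.3388, -0.2545).

(-0.3388, -0.2545)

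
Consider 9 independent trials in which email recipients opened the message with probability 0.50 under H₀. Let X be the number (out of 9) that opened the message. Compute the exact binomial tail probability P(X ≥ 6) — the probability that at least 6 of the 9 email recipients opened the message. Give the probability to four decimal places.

P = 0.2539

X is binomial with n = 9 and p = 0.50.
P(X ≥ 6) = C(9,6)·0.50^6·0.50^3 + C(9,7)·0.50^7·0.50^2 + C(9,8)·0.50^8·0.50^1 + C(9,9)·0.50^9·0.50^0.
= 0.164062 + 0.070312 + 0.017578 + 0.001953 = 0.2539.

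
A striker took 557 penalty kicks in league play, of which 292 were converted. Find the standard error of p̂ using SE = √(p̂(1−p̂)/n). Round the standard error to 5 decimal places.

SE = 0.02116

With x = 292 successes in n = 557, p̂ = 0.52424.
p̂(1−p̂) = 0.249412.
SE = √(0.249412/557) = √0.000447777 = 0.02116.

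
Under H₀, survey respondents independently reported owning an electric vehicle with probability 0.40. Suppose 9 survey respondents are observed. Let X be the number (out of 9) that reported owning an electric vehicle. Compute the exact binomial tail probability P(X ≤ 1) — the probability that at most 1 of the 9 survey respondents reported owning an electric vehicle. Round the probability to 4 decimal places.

X is binomial with n = 9 and p = 0.40.
P(X ≤ 1) = C(9,0)·0.40^0·0.60^9 + C(9,1)·0.40^1·0.60^8.
= 0.010078 + 0.060466 = 0.0705.

P = 0.0705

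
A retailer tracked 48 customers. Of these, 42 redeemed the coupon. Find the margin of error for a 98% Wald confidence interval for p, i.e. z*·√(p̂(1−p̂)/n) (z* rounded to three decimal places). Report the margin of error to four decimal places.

ME = 0.1110

Sample proportion p̂ = 42/48 = 0.87500.
Standard error of p̂: √(0.109375/48) = √0.002278646 = 0.047735.
z* = 2.326 at the 98% level.
So ME = 0.1110.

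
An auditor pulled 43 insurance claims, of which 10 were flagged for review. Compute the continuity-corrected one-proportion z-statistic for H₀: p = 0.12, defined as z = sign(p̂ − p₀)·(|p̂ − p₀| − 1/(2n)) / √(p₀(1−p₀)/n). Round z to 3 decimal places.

With x = 10 successes in n = 43, p̂ = 0.23256. p̂ − p₀ = 0.112558.
Continuity correction 1/(2n) = 1/86 = 0.011628.
Corrected numerator: |0.112558| − 0.011628 = 0.100930.
Null standard error: √(0.12·0.88/43) = √0.002455814 = 0.049556.
z = +0.100930/0.049556 = 2.037.

z = 2.037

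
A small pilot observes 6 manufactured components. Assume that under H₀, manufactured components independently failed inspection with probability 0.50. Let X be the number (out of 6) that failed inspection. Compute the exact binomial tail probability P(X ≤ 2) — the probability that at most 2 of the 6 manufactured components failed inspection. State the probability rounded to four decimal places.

P = 0.3438

X ~ Binomial(n=6, p=0.50).
P(X ≤ 2) = C(6,0)·0.50^0·0.50^6 + C(6,1)·0.50^1·0.50^5 + C(6,2)·0.50^2·0.50^4.
= 0.015625 + 0.093750 + 0.234375 = 0.3438.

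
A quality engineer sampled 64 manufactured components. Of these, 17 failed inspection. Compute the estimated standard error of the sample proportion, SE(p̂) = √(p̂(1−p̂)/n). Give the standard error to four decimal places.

With x = 17 successes in n = 64, p̂ = 0.26562.
p̂(1−p̂) = 0.26562·0.73438 = 0.195066.
SE = √(0.195066/64) = 0.0552.

SE = 0.0552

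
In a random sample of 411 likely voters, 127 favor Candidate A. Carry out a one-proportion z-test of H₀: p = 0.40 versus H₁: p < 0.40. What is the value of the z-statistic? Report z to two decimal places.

z = -3.77

Sample proportion p̂ = 127/411 = 0.30900.
SE₀ = √(0.40·0.60/411) = 0.024165.
z = (0.30900 − 0.40)/0.024165 = -0.09100/0.024165 = -3.77.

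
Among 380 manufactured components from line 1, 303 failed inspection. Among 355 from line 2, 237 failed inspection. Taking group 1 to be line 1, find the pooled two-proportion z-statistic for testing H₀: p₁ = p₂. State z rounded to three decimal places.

p̂₁ = 303/380 = 0.79737, p̂₂ = 237/355 = 0.66761.
Pooling: p̂ = 540/735 = 0.73469.
SE = √[p̂(1−p̂)(1/n₁+1/n₂)] = √[0.73469·0.26531·(1/380+1/355)] ≈ 0.032589.
z = 0.12976/0.032589 = 3.982.

z = 3.982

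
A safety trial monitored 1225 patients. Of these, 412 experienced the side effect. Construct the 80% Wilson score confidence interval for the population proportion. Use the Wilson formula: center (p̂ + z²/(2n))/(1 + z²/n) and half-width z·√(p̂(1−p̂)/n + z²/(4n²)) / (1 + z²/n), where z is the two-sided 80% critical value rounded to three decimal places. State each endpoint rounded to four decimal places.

(0.3193, 0.3538)

p̂ = 412/1225 = 0.33633; z = 1.282, so z² = 1.643524.
1 + z²/n = 1.001342.
Adjusted center: (0.33633 + z²/(2n))/1.001342 = 0.33655.
Radicand: p̂(1−p̂)/n + z²/(4n²) = 0.000182213 + 0.000000274 = 0.000182487.
Half-width = z·√(radicand)/denom = 1.282·0.013509/1.001342 = 0.01730.
CI: 0.33655 ± 0.01730 = (0.3193, 0.3538).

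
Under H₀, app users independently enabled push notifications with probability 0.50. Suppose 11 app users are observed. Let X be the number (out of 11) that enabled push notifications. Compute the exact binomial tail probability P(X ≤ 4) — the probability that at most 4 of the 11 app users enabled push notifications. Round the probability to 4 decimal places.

X ~ Binomial(n=11, p=0.50).
P(X ≤ 4) = Σ_{j=0}^{4} C(11,j)·0.50^j·0.50^{11−j}.
= 0.000488 + 0.005371 + 0.026855 + 0.080566 + 0.161133 = 0.2744.

P = 0.2744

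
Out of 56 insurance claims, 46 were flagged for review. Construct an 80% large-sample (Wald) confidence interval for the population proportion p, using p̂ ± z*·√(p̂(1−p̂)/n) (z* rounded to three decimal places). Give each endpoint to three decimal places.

p̂ = 46/56 = 0.82143.
Standard error of p̂: √(0.146684/56) = √0.002619351 = 0.051180.
For 80% confidence, z* = 1.282.
Margin = 1.282·0.051180 = 0.06561.
CI: 0.82143 ± 0.06561 = (0.756, 0.887).

(0.756, 0.887)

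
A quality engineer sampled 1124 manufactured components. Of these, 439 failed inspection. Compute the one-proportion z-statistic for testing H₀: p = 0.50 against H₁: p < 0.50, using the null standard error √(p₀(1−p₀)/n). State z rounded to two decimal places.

The sample proportion is 439/1124 = 0.39057.
SE₀ = √(0.50·0.50/1124) = 0.014914.
Test statistic: z = -0.10943/0.014914 = -7.34.

z = -7.34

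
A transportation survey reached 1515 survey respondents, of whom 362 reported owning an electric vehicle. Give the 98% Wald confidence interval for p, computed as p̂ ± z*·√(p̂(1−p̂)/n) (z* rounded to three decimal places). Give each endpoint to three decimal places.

The sample proportion is 362/1515 = 0.23894.
Standard error of p̂: √(0.181850/1515) = √0.000120033 = 0.010956.
z* = 2.326 at the 98% level.
Margin = 2.326·0.010956 = 0.02548.
CI: 0.23894 ± 0.02548 = (0.213, 0.264).

(0.213, 0.264)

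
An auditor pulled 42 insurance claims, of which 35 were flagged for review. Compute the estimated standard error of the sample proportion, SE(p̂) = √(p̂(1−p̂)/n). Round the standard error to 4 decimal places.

SE = 0.0575

The sample proportion is 35/42 = 0.83333.
p̂(1−p̂) = 0.138891.
SE = √(0.138891/42) = 0.0575.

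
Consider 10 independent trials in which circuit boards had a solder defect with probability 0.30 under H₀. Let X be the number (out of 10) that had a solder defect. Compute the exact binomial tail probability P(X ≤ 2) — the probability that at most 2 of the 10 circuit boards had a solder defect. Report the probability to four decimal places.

P = 0.3828

X ~ Binomial(n=10, p=0.30).
P(X ≤ 2) = C(10,0)·0.30^0·0.70^10 + C(10,1)·0.30^1·0.70^9 + C(10,2)·0.30^2·0.70^8.
= 0.028248 + 0.121061 + 0.233474 = 0.3828.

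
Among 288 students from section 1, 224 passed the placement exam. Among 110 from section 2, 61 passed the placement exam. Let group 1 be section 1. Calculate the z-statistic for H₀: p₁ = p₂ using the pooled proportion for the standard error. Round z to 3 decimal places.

z = 4.417

p̂₁ = 224/288 = 0.77778, p̂₂ = 61/110 = 0.55455.
Pooled p̂ = (224+61)/(288+110) = 285/398 = 0.71608.
SE = √[p̂(1−p̂)(1/n₁+1/n₂)] = √[0.71608·0.28392·(1/288+1/110)] ≈ 0.050539.
z = (p̂₁ − p̂₂)/SE = (0.77778 − 0.55455)/0.050539 = 0.22323/0.050539 = 4.417.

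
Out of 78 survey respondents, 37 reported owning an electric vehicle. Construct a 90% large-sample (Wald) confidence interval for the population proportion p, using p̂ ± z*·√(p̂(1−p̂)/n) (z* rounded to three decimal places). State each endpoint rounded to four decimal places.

(0.3814, 0.5674)

Sample proportion p̂ = 37/78 = 0.47436.
SE(p̂) = √(0.47436·0.52564/78) = 0.056539.
z* = 1.645 at the 90% level.
Margin = 1.645·0.056539 = 0.09301.
CI: 0.47436 ± 0.09301 = (0.3814, 0.5674).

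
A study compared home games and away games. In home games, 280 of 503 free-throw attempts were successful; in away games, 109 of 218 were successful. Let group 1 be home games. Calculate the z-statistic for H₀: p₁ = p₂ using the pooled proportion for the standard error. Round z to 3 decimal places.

z = 1.402

p̂₁ = 280/503 = 0.55666, p̂₂ = 109/218 = 0.50000.
Pooling: p̂ = 389/721 = 0.53953.
Pooled SE = √[0.2484375·0.00657523] ≈ 0.040417.
z = 0.05666/0.040417 = 1.402.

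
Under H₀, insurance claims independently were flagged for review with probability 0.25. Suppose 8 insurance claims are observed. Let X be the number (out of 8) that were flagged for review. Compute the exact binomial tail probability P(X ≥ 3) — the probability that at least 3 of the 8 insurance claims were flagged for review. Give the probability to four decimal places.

X ~ Binomial(n=8, p=0.25).
P(X ≥ 3) = Σ_{j=3}^{8} C(8,j)·0.25^j·0.75^{8−j}.
= 0.207642 + 0.086517 + 0.023071 + 0.003845 + 0.000366 + 0.000015 = 0.3215.

P = 0.3215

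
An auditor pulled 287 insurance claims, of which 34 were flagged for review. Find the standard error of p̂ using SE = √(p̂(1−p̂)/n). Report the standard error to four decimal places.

SE = 0.0191

Sample proportion p̂ = 34/287 = 0.11847.
p̂(1−p̂) = 0.11847·0.88153 = 0.104435.
Dividing by n and taking the root: √0.000363885 = 0.0191.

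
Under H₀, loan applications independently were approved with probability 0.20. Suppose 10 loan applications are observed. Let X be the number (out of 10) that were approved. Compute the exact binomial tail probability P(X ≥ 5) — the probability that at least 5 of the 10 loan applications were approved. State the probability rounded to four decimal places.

P = 0.0328

X ~ Binomial(n=10, p=0.20).
P(X ≥ 5) = Σ_{j=5}^{10} C(10,j)·0.20^j·0.80^{10−j}.
= 0.026424 + 0.005505 + 0.000786 + 0.000074 + 0.000004 + 0.000000 = 0.0328.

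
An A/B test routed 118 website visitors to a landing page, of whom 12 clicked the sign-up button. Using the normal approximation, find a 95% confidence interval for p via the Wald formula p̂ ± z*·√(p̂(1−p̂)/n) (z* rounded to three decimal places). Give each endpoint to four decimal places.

With x = 12 successes in n = 118, p̂ = 0.10169.
SE = √(p̂(1−p̂)/n) = √(0.091353/118) = 0.027824.
The 95% critical value is z* = 1.960.
Margin = 1.960·0.027824 = 0.05454.
CI: 0.10169 ± 0.05454 = (0.0472, 0.1562).

(0.0472, 0.1562)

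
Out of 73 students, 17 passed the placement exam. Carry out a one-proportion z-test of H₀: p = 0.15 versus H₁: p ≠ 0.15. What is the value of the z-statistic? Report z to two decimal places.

The sample proportion is 17/73 = 0.23288.
Null standard error: √(0.15·0.85/73) = √0.001746575 = 0.041792.
z = (0.23288 − 0.15)/0.041792 = 0.08288/0.041792 = 1.98.

z = 1.98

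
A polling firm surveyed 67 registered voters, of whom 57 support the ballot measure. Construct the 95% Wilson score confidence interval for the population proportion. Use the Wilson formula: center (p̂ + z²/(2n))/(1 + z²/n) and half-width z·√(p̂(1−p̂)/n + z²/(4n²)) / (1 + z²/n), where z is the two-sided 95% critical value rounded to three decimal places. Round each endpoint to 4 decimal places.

Here p̂ = 57/67 = 0.85075 and z = 1.960 (z² = 3.841600).
1 + z²/n = 1.057337.
Adjusted center: (0.85075 + z²/(2n))/1.057337 = 0.83173.
Radicand: p̂(1−p̂)/n + z²/(4n²) = 0.001895180 + 0.000213945 = 0.002109125.
Half-width = z·√(radicand)/denom = 1.960·0.045925/1.057337 = 0.08513.
CI: 0.83173 ± 0.08513 = (0.7466, 0.9169).

(0.7466, 0.9169)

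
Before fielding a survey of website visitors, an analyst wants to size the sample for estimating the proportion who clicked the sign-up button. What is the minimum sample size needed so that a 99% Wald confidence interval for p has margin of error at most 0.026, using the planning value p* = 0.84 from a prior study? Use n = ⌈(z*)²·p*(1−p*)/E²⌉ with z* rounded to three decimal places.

z* = 2.576 at the 99% level.
p*(1−p*) = 0.84·0.16 = 0.1344.
Required n before rounding: 6.635776 × 0.1344 / 0.026² = 1319.302.
⌈1319.302⌉ = 1320.

n = 1320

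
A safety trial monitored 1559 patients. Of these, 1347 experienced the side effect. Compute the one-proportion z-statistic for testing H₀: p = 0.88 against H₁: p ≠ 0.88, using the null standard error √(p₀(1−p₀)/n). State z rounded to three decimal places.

The sample proportion is 1347/1559 = 0.86402.
SE₀ = √(0.88·0.12/1559) = 0.008230.
z = (p̂ − p₀)/SE = (0.86402 − 0.88)/0.008230 = -1.942.

z = -1.942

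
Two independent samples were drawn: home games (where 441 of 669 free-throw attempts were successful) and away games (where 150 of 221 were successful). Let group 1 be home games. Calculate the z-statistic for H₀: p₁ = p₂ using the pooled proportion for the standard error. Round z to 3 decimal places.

z = -0.533

p̂₁ = 441/669 = 0.65919, p̂₂ = 150/221 = 0.67873.
Pooling: p̂ = 591/890 = 0.66404.
Pooled SE = √[0.2230893·0.00601966] ≈ 0.036646.
z = -0.01954/0.036646 = -0.533.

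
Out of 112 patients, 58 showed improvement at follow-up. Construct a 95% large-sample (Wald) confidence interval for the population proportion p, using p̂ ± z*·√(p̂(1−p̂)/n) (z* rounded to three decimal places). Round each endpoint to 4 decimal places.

With x = 58 successes in n = 112, p̂ = 0.51786.
SE = √(p̂(1−p̂)/n) = √(0.249681/112) = 0.047215.
For 95% confidence, z* = 1.960.
Margin = 1.960·0.047215 = 0.09254.
CI: 0.51786 ± 0.09254 = (0.4253, 0.6104).

(0.4253, 0.6104)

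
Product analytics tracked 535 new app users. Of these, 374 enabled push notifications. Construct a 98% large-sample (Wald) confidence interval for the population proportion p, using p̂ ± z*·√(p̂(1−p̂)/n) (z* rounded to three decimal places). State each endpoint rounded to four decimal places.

(0.6529, 0.7452)

Sample proportion p̂ = 374/535 = 0.69907.
SE(p̂) = √(0.69907·0.30093/535) = 0.019830.
For 98% confidence, z* = 2.326.
Margin of error: 2.326 × 0.019830 = 0.04612.
CI: 0.69907 ± 0.04612 = (0.6529, 0.7452).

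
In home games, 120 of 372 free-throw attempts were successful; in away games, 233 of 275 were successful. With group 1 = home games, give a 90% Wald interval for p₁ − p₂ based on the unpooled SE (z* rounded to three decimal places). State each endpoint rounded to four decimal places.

(-0.5782, -0.4712)

p̂₁ = 0.32258, p̂₂ = 0.84727, so the observed difference is -0.52469.
Unpooled SE = √(p̂₁(1−p̂₁)/n₁ + p̂₂(1−p̂₂)/n₂) = √(0.000587426 + 0.000470551) = 0.032527.
z* = 1.645 at the 90% level. Margin of error = 0.05351.
CI: -0.52469 ± 0.05351 = (-0.5782, -0.4712).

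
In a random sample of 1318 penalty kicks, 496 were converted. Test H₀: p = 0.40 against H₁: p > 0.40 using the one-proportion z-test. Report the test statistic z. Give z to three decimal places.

p̂ = 496/1318 = 0.37633.
Under H₀, SE = √(p₀(1−p₀)/n) = √(0.40·0.60/1318) = √0.000182094 = 0.013494.
z = (0.37633 − 0.40)/0.013494 = -0.02367/0.013494 = -1.754.

z = -1.754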